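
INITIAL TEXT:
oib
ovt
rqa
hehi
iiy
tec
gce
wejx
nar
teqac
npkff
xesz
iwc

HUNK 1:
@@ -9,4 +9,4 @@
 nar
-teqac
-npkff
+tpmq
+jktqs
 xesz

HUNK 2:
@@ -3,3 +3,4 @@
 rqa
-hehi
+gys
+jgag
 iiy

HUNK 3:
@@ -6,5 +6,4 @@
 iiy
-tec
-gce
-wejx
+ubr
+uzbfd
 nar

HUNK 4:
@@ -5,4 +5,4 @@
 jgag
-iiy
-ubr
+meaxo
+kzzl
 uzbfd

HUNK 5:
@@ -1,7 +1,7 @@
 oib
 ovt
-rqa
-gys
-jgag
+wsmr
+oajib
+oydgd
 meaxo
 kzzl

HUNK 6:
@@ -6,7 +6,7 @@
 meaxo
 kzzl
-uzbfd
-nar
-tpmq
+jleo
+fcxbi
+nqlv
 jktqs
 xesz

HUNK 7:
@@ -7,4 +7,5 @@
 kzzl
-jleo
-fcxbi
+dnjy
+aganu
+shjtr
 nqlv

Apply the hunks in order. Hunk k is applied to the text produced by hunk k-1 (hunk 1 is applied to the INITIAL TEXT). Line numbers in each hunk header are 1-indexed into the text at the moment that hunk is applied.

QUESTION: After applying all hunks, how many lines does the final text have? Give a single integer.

Hunk 1: at line 9 remove [teqac,npkff] add [tpmq,jktqs] -> 13 lines: oib ovt rqa hehi iiy tec gce wejx nar tpmq jktqs xesz iwc
Hunk 2: at line 3 remove [hehi] add [gys,jgag] -> 14 lines: oib ovt rqa gys jgag iiy tec gce wejx nar tpmq jktqs xesz iwc
Hunk 3: at line 6 remove [tec,gce,wejx] add [ubr,uzbfd] -> 13 lines: oib ovt rqa gys jgag iiy ubr uzbfd nar tpmq jktqs xesz iwc
Hunk 4: at line 5 remove [iiy,ubr] add [meaxo,kzzl] -> 13 lines: oib ovt rqa gys jgag meaxo kzzl uzbfd nar tpmq jktqs xesz iwc
Hunk 5: at line 1 remove [rqa,gys,jgag] add [wsmr,oajib,oydgd] -> 13 lines: oib ovt wsmr oajib oydgd meaxo kzzl uzbfd nar tpmq jktqs xesz iwc
Hunk 6: at line 6 remove [uzbfd,nar,tpmq] add [jleo,fcxbi,nqlv] -> 13 lines: oib ovt wsmr oajib oydgd meaxo kzzl jleo fcxbi nqlv jktqs xesz iwc
Hunk 7: at line 7 remove [jleo,fcxbi] add [dnjy,aganu,shjtr] -> 14 lines: oib ovt wsmr oajib oydgd meaxo kzzl dnjy aganu shjtr nqlv jktqs xesz iwc
Final line count: 14

Answer: 14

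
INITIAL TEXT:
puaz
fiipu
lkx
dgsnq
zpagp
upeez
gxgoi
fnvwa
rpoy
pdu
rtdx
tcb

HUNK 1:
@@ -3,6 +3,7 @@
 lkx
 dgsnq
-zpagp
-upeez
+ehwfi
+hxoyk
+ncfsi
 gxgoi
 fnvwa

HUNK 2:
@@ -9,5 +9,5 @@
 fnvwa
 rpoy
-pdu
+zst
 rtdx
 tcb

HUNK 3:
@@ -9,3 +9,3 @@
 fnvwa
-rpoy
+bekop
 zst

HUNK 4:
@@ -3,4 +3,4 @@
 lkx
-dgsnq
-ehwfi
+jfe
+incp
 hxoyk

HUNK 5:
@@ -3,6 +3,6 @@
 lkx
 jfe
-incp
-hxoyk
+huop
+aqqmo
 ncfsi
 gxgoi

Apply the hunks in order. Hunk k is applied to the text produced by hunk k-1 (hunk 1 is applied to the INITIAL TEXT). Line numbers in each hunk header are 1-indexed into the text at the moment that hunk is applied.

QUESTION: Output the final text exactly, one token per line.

Hunk 1: at line 3 remove [zpagp,upeez] add [ehwfi,hxoyk,ncfsi] -> 13 lines: puaz fiipu lkx dgsnq ehwfi hxoyk ncfsi gxgoi fnvwa rpoy pdu rtdx tcb
Hunk 2: at line 9 remove [pdu] add [zst] -> 13 lines: puaz fiipu lkx dgsnq ehwfi hxoyk ncfsi gxgoi fnvwa rpoy zst rtdx tcb
Hunk 3: at line 9 remove [rpoy] add [bekop] -> 13 lines: puaz fiipu lkx dgsnq ehwfi hxoyk ncfsi gxgoi fnvwa bekop zst rtdx tcb
Hunk 4: at line 3 remove [dgsnq,ehwfi] add [jfe,incp] -> 13 lines: puaz fiipu lkx jfe incp hxoyk ncfsi gxgoi fnvwa bekop zst rtdx tcb
Hunk 5: at line 3 remove [incp,hxoyk] add [huop,aqqmo] -> 13 lines: puaz fiipu lkx jfe huop aqqmo ncfsi gxgoi fnvwa bekop zst rtdx tcb

Answer: puaz
fiipu
lkx
jfe
huop
aqqmo
ncfsi
gxgoi
fnvwa
bekop
zst
rtdx
tcb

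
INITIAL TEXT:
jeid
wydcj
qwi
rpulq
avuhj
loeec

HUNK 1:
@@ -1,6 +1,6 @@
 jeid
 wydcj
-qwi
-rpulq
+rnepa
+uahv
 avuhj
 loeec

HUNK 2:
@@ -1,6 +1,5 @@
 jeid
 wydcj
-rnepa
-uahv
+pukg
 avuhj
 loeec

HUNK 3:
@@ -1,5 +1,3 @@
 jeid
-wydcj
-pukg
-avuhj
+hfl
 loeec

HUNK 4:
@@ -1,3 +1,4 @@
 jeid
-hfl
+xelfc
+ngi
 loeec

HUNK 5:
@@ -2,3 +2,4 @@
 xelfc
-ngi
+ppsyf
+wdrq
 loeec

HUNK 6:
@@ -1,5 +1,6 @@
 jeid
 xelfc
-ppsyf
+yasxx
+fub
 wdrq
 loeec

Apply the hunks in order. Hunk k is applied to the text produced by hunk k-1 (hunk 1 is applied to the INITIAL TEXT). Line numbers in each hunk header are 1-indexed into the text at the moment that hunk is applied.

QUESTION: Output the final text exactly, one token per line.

Hunk 1: at line 1 remove [qwi,rpulq] add [rnepa,uahv] -> 6 lines: jeid wydcj rnepa uahv avuhj loeec
Hunk 2: at line 1 remove [rnepa,uahv] add [pukg] -> 5 lines: jeid wydcj pukg avuhj loeec
Hunk 3: at line 1 remove [wydcj,pukg,avuhj] add [hfl] -> 3 lines: jeid hfl loeec
Hunk 4: at line 1 remove [hfl] add [xelfc,ngi] -> 4 lines: jeid xelfc ngi loeec
Hunk 5: at line 2 remove [ngi] add [ppsyf,wdrq] -> 5 lines: jeid xelfc ppsyf wdrq loeec
Hunk 6: at line 1 remove [ppsyf] add [yasxx,fub] -> 6 lines: jeid xelfc yasxx fub wdrq loeec

Answer: jeid
xelfc
yasxx
fub
wdrq
loeec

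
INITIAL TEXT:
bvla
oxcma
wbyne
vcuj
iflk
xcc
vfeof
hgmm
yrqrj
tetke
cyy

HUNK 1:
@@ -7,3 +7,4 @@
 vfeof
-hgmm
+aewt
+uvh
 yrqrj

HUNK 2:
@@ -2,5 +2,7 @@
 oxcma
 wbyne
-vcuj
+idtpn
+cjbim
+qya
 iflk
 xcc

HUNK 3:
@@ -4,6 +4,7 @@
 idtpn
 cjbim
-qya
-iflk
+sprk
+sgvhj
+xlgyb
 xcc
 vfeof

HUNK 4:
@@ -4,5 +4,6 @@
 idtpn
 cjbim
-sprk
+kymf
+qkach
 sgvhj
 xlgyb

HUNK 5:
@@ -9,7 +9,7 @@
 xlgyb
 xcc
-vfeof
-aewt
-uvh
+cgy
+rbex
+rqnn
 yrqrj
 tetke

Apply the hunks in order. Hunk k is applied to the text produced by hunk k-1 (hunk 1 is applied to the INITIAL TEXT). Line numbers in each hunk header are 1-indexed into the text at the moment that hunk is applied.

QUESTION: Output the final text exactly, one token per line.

Answer: bvla
oxcma
wbyne
idtpn
cjbim
kymf
qkach
sgvhj
xlgyb
xcc
cgy
rbex
rqnn
yrqrj
tetke
cyy

Derivation:
Hunk 1: at line 7 remove [hgmm] add [aewt,uvh] -> 12 lines: bvla oxcma wbyne vcuj iflk xcc vfeof aewt uvh yrqrj tetke cyy
Hunk 2: at line 2 remove [vcuj] add [idtpn,cjbim,qya] -> 14 lines: bvla oxcma wbyne idtpn cjbim qya iflk xcc vfeof aewt uvh yrqrj tetke cyy
Hunk 3: at line 4 remove [qya,iflk] add [sprk,sgvhj,xlgyb] -> 15 lines: bvla oxcma wbyne idtpn cjbim sprk sgvhj xlgyb xcc vfeof aewt uvh yrqrj tetke cyy
Hunk 4: at line 4 remove [sprk] add [kymf,qkach] -> 16 lines: bvla oxcma wbyne idtpn cjbim kymf qkach sgvhj xlgyb xcc vfeof aewt uvh yrqrj tetke cyy
Hunk 5: at line 9 remove [vfeof,aewt,uvh] add [cgy,rbex,rqnn] -> 16 lines: bvla oxcma wbyne idtpn cjbim kymf qkach sgvhj xlgyb xcc cgy rbex rqnn yrqrj tetke cyy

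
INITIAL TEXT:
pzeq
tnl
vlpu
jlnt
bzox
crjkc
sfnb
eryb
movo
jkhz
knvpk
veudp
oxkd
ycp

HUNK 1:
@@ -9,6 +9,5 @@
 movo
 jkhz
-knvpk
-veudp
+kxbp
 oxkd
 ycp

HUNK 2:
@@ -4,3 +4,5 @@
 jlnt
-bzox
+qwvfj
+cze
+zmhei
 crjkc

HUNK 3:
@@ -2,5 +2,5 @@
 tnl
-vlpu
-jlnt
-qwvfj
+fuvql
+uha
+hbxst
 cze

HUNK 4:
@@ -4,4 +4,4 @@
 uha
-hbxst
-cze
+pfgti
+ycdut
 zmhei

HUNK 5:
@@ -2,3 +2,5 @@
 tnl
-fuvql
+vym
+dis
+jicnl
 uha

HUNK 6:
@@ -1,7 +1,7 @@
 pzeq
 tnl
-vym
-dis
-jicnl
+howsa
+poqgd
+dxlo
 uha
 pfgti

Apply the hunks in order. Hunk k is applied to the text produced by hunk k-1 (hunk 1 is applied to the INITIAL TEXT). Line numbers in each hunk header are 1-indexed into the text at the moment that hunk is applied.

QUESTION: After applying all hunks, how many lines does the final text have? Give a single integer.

Answer: 17

Derivation:
Hunk 1: at line 9 remove [knvpk,veudp] add [kxbp] -> 13 lines: pzeq tnl vlpu jlnt bzox crjkc sfnb eryb movo jkhz kxbp oxkd ycp
Hunk 2: at line 4 remove [bzox] add [qwvfj,cze,zmhei] -> 15 lines: pzeq tnl vlpu jlnt qwvfj cze zmhei crjkc sfnb eryb movo jkhz kxbp oxkd ycp
Hunk 3: at line 2 remove [vlpu,jlnt,qwvfj] add [fuvql,uha,hbxst] -> 15 lines: pzeq tnl fuvql uha hbxst cze zmhei crjkc sfnb eryb movo jkhz kxbp oxkd ycp
Hunk 4: at line 4 remove [hbxst,cze] add [pfgti,ycdut] -> 15 lines: pzeq tnl fuvql uha pfgti ycdut zmhei crjkc sfnb eryb movo jkhz kxbp oxkd ycp
Hunk 5: at line 2 remove [fuvql] add [vym,dis,jicnl] -> 17 lines: pzeq tnl vym dis jicnl uha pfgti ycdut zmhei crjkc sfnb eryb movo jkhz kxbp oxkd ycp
Hunk 6: at line 1 remove [vym,dis,jicnl] add [howsa,poqgd,dxlo] -> 17 lines: pzeq tnl howsa poqgd dxlo uha pfgti ycdut zmhei crjkc sfnb eryb movo jkhz kxbp oxkd ycp
Final line count: 17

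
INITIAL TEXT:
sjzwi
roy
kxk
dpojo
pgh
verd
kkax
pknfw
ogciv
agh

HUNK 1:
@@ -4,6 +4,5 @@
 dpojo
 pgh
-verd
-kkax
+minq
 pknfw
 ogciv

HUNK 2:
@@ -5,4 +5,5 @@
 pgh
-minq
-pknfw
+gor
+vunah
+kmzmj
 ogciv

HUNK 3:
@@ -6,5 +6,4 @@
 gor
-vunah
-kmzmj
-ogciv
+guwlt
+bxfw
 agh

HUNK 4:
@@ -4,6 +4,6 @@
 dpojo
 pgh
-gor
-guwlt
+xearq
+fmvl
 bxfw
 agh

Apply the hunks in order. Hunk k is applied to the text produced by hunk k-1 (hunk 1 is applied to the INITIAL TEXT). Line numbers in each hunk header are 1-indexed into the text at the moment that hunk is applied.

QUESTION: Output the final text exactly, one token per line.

Answer: sjzwi
roy
kxk
dpojo
pgh
xearq
fmvl
bxfw
agh

Derivation:
Hunk 1: at line 4 remove [verd,kkax] add [minq] -> 9 lines: sjzwi roy kxk dpojo pgh minq pknfw ogciv agh
Hunk 2: at line 5 remove [minq,pknfw] add [gor,vunah,kmzmj] -> 10 lines: sjzwi roy kxk dpojo pgh gor vunah kmzmj ogciv agh
Hunk 3: at line 6 remove [vunah,kmzmj,ogciv] add [guwlt,bxfw] -> 9 lines: sjzwi roy kxk dpojo pgh gor guwlt bxfw agh
Hunk 4: at line 4 remove [gor,guwlt] add [xearq,fmvl] -> 9 lines: sjzwi roy kxk dpojo pgh xearq fmvl bxfw agh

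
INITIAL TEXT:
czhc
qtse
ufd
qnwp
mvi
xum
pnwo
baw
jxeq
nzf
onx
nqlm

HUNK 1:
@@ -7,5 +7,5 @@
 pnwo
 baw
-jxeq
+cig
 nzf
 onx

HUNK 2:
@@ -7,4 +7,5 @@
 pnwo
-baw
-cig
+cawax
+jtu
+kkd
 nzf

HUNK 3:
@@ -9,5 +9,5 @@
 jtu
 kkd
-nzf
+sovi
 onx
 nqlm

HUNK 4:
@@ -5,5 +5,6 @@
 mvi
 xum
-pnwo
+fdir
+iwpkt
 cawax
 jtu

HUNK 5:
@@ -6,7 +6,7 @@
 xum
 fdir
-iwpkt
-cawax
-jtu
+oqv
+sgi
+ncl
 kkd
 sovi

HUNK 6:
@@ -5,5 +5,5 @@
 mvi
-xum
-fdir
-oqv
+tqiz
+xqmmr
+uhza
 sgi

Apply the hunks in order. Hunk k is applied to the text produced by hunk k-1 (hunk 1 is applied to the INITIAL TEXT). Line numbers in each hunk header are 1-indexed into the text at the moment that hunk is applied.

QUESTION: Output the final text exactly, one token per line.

Answer: czhc
qtse
ufd
qnwp
mvi
tqiz
xqmmr
uhza
sgi
ncl
kkd
sovi
onx
nqlm

Derivation:
Hunk 1: at line 7 remove [jxeq] add [cig] -> 12 lines: czhc qtse ufd qnwp mvi xum pnwo baw cig nzf onx nqlm
Hunk 2: at line 7 remove [baw,cig] add [cawax,jtu,kkd] -> 13 lines: czhc qtse ufd qnwp mvi xum pnwo cawax jtu kkd nzf onx nqlm
Hunk 3: at line 9 remove [nzf] add [sovi] -> 13 lines: czhc qtse ufd qnwp mvi xum pnwo cawax jtu kkd sovi onx nqlm
Hunk 4: at line 5 remove [pnwo] add [fdir,iwpkt] -> 14 lines: czhc qtse ufd qnwp mvi xum fdir iwpkt cawax jtu kkd sovi onx nqlm
Hunk 5: at line 6 remove [iwpkt,cawax,jtu] add [oqv,sgi,ncl] -> 14 lines: czhc qtse ufd qnwp mvi xum fdir oqv sgi ncl kkd sovi onx nqlm
Hunk 6: at line 5 remove [xum,fdir,oqv] add [tqiz,xqmmr,uhza] -> 14 lines: czhc qtse ufd qnwp mvi tqiz xqmmr uhza sgi ncl kkd sovi onx nqlm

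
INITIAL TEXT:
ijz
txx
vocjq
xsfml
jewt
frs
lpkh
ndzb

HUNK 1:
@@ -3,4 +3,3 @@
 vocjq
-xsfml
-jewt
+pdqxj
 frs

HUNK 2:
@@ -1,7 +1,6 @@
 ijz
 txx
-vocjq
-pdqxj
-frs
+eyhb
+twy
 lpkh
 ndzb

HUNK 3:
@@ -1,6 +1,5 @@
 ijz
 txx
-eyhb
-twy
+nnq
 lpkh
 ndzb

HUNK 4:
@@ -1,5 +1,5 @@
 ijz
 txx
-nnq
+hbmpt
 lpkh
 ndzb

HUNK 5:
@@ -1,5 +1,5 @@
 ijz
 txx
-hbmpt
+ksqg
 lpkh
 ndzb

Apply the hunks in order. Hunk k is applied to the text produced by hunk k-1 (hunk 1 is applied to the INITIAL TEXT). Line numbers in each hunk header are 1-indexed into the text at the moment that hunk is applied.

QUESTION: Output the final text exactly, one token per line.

Answer: ijz
txx
ksqg
lpkh
ndzb

Derivation:
Hunk 1: at line 3 remove [xsfml,jewt] add [pdqxj] -> 7 lines: ijz txx vocjq pdqxj frs lpkh ndzb
Hunk 2: at line 1 remove [vocjq,pdqxj,frs] add [eyhb,twy] -> 6 lines: ijz txx eyhb twy lpkh ndzb
Hunk 3: at line 1 remove [eyhb,twy] add [nnq] -> 5 lines: ijz txx nnq lpkh ndzb
Hunk 4: at line 1 remove [nnq] add [hbmpt] -> 5 lines: ijz txx hbmpt lpkh ndzb
Hunk 5: at line 1 remove [hbmpt] add [ksqg] -> 5 lines: ijz txx ksqg lpkh ndzb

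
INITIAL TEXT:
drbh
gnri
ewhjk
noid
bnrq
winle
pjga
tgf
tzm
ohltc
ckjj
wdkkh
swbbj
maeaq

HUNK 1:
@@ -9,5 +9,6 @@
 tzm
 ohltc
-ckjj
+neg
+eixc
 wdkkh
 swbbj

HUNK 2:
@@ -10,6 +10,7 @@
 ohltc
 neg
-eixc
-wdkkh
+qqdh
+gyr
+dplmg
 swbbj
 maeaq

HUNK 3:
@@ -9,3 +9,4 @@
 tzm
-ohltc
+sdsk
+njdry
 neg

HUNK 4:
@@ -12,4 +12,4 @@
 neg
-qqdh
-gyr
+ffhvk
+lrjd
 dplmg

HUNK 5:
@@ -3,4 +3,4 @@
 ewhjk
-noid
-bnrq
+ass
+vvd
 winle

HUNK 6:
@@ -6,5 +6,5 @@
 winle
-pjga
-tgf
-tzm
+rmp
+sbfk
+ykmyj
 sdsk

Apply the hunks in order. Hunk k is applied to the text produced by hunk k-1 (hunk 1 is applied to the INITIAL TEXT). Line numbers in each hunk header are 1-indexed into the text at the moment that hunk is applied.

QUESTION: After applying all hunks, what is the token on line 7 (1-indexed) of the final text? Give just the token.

Answer: rmp

Derivation:
Hunk 1: at line 9 remove [ckjj] add [neg,eixc] -> 15 lines: drbh gnri ewhjk noid bnrq winle pjga tgf tzm ohltc neg eixc wdkkh swbbj maeaq
Hunk 2: at line 10 remove [eixc,wdkkh] add [qqdh,gyr,dplmg] -> 16 lines: drbh gnri ewhjk noid bnrq winle pjga tgf tzm ohltc neg qqdh gyr dplmg swbbj maeaq
Hunk 3: at line 9 remove [ohltc] add [sdsk,njdry] -> 17 lines: drbh gnri ewhjk noid bnrq winle pjga tgf tzm sdsk njdry neg qqdh gyr dplmg swbbj maeaq
Hunk 4: at line 12 remove [qqdh,gyr] add [ffhvk,lrjd] -> 17 lines: drbh gnri ewhjk noid bnrq winle pjga tgf tzm sdsk njdry neg ffhvk lrjd dplmg swbbj maeaq
Hunk 5: at line 3 remove [noid,bnrq] add [ass,vvd] -> 17 lines: drbh gnri ewhjk ass vvd winle pjga tgf tzm sdsk njdry neg ffhvk lrjd dplmg swbbj maeaq
Hunk 6: at line 6 remove [pjga,tgf,tzm] add [rmp,sbfk,ykmyj] -> 17 lines: drbh gnri ewhjk ass vvd winle rmp sbfk ykmyj sdsk njdry neg ffhvk lrjd dplmg swbbj maeaq
Final line 7: rmp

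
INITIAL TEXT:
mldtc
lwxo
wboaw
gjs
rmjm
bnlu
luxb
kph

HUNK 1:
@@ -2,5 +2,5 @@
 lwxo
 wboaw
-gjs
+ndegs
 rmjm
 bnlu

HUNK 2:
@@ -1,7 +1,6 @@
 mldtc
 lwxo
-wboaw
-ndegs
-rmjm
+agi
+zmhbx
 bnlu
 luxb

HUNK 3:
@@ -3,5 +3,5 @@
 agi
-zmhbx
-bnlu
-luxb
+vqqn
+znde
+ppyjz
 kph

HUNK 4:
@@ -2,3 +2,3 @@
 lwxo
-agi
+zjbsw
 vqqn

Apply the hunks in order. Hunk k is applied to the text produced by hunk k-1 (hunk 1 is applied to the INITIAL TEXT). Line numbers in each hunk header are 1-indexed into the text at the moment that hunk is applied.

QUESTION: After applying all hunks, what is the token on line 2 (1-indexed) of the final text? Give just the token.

Answer: lwxo

Derivation:
Hunk 1: at line 2 remove [gjs] add [ndegs] -> 8 lines: mldtc lwxo wboaw ndegs rmjm bnlu luxb kph
Hunk 2: at line 1 remove [wboaw,ndegs,rmjm] add [agi,zmhbx] -> 7 lines: mldtc lwxo agi zmhbx bnlu luxb kph
Hunk 3: at line 3 remove [zmhbx,bnlu,luxb] add [vqqn,znde,ppyjz] -> 7 lines: mldtc lwxo agi vqqn znde ppyjz kph
Hunk 4: at line 2 remove [agi] add [zjbsw] -> 7 lines: mldtc lwxo zjbsw vqqn znde ppyjz kph
Final line 2: lwxo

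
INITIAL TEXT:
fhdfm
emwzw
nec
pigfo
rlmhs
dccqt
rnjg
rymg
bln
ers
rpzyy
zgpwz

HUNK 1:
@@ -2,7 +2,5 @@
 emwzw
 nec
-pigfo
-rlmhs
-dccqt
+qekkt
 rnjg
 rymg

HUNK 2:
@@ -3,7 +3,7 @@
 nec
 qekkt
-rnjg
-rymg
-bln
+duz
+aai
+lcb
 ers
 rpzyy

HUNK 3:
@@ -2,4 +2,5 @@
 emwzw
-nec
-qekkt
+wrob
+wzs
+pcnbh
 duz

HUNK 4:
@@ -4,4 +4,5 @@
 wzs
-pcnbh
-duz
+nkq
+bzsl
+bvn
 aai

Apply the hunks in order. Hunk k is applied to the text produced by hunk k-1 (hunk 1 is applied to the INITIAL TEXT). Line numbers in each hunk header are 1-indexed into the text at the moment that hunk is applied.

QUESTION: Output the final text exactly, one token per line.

Hunk 1: at line 2 remove [pigfo,rlmhs,dccqt] add [qekkt] -> 10 lines: fhdfm emwzw nec qekkt rnjg rymg bln ers rpzyy zgpwz
Hunk 2: at line 3 remove [rnjg,rymg,bln] add [duz,aai,lcb] -> 10 lines: fhdfm emwzw nec qekkt duz aai lcb ers rpzyy zgpwz
Hunk 3: at line 2 remove [nec,qekkt] add [wrob,wzs,pcnbh] -> 11 lines: fhdfm emwzw wrob wzs pcnbh duz aai lcb ers rpzyy zgpwz
Hunk 4: at line 4 remove [pcnbh,duz] add [nkq,bzsl,bvn] -> 12 lines: fhdfm emwzw wrob wzs nkq bzsl bvn aai lcb ers rpzyy zgpwz

Answer: fhdfm
emwzw
wrob
wzs
nkq
bzsl
bvn
aai
lcb
ers
rpzyy
zgpwz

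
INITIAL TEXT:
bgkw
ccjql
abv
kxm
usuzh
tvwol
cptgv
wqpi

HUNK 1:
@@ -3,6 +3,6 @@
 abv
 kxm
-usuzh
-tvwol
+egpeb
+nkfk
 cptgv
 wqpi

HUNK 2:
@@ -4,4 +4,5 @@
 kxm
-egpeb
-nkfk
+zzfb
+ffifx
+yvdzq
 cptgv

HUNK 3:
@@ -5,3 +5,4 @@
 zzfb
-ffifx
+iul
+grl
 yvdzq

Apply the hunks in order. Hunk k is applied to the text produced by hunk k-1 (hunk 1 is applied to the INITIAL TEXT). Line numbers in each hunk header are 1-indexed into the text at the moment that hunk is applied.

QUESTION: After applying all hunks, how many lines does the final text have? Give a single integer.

Hunk 1: at line 3 remove [usuzh,tvwol] add [egpeb,nkfk] -> 8 lines: bgkw ccjql abv kxm egpeb nkfk cptgv wqpi
Hunk 2: at line 4 remove [egpeb,nkfk] add [zzfb,ffifx,yvdzq] -> 9 lines: bgkw ccjql abv kxm zzfb ffifx yvdzq cptgv wqpi
Hunk 3: at line 5 remove [ffifx] add [iul,grl] -> 10 lines: bgkw ccjql abv kxm zzfb iul grl yvdzq cptgv wqpi
Final line count: 10

Answer: 10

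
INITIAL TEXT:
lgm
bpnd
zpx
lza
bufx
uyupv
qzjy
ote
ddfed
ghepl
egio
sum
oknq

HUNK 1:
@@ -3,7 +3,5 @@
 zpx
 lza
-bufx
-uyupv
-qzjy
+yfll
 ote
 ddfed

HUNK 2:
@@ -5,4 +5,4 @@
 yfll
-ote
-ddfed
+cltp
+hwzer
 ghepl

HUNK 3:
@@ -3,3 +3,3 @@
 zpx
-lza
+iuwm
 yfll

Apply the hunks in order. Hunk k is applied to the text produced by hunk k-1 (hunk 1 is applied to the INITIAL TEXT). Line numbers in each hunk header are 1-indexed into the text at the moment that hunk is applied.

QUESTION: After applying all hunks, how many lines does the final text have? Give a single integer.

Answer: 11

Derivation:
Hunk 1: at line 3 remove [bufx,uyupv,qzjy] add [yfll] -> 11 lines: lgm bpnd zpx lza yfll ote ddfed ghepl egio sum oknq
Hunk 2: at line 5 remove [ote,ddfed] add [cltp,hwzer] -> 11 lines: lgm bpnd zpx lza yfll cltp hwzer ghepl egio sum oknq
Hunk 3: at line 3 remove [lza] add [iuwm] -> 11 lines: lgm bpnd zpx iuwm yfll cltp hwzer ghepl egio sum oknq
Final line count: 11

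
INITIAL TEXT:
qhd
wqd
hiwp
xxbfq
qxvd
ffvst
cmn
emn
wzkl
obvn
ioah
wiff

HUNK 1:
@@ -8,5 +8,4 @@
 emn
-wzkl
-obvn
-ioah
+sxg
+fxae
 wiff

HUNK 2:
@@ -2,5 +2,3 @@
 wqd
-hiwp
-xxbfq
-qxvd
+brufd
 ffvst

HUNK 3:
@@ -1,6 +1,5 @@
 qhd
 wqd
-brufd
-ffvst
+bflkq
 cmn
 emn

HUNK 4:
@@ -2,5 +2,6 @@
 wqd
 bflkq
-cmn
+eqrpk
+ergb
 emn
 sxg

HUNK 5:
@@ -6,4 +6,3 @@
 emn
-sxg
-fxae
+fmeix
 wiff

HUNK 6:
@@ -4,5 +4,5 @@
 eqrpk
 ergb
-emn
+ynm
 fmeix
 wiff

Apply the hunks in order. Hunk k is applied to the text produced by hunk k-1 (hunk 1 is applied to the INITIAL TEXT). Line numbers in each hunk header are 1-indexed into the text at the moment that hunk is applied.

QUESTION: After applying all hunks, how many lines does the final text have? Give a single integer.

Hunk 1: at line 8 remove [wzkl,obvn,ioah] add [sxg,fxae] -> 11 lines: qhd wqd hiwp xxbfq qxvd ffvst cmn emn sxg fxae wiff
Hunk 2: at line 2 remove [hiwp,xxbfq,qxvd] add [brufd] -> 9 lines: qhd wqd brufd ffvst cmn emn sxg fxae wiff
Hunk 3: at line 1 remove [brufd,ffvst] add [bflkq] -> 8 lines: qhd wqd bflkq cmn emn sxg fxae wiff
Hunk 4: at line 2 remove [cmn] add [eqrpk,ergb] -> 9 lines: qhd wqd bflkq eqrpk ergb emn sxg fxae wiff
Hunk 5: at line 6 remove [sxg,fxae] add [fmeix] -> 8 lines: qhd wqd bflkq eqrpk ergb emn fmeix wiff
Hunk 6: at line 4 remove [emn] add [ynm] -> 8 lines: qhd wqd bflkq eqrpk ergb ynm fmeix wiff
Final line count: 8

Answer: 8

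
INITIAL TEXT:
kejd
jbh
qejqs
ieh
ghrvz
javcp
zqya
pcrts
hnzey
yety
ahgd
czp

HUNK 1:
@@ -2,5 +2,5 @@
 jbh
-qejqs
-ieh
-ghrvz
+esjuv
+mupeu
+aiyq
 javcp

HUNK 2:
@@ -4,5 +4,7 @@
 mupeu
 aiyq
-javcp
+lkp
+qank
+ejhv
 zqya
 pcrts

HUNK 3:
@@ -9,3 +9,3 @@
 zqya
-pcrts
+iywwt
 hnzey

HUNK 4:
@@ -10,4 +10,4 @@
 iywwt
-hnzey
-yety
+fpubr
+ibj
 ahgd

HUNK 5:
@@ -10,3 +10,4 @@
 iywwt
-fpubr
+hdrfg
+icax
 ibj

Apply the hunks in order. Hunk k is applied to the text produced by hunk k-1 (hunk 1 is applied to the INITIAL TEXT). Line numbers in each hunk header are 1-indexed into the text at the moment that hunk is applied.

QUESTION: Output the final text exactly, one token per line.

Answer: kejd
jbh
esjuv
mupeu
aiyq
lkp
qank
ejhv
zqya
iywwt
hdrfg
icax
ibj
ahgd
czp

Derivation:
Hunk 1: at line 2 remove [qejqs,ieh,ghrvz] add [esjuv,mupeu,aiyq] -> 12 lines: kejd jbh esjuv mupeu aiyq javcp zqya pcrts hnzey yety ahgd czp
Hunk 2: at line 4 remove [javcp] add [lkp,qank,ejhv] -> 14 lines: kejd jbh esjuv mupeu aiyq lkp qank ejhv zqya pcrts hnzey yety ahgd czp
Hunk 3: at line 9 remove [pcrts] add [iywwt] -> 14 lines: kejd jbh esjuv mupeu aiyq lkp qank ejhv zqya iywwt hnzey yety ahgd czp
Hunk 4: at line 10 remove [hnzey,yety] add [fpubr,ibj] -> 14 lines: kejd jbh esjuv mupeu aiyq lkp qank ejhv zqya iywwt fpubr ibj ahgd czp
Hunk 5: at line 10 remove [fpubr] add [hdrfg,icax] -> 15 lines: kejd jbh esjuv mupeu aiyq lkp qank ejhv zqya iywwt hdrfg icax ibj ahgd czp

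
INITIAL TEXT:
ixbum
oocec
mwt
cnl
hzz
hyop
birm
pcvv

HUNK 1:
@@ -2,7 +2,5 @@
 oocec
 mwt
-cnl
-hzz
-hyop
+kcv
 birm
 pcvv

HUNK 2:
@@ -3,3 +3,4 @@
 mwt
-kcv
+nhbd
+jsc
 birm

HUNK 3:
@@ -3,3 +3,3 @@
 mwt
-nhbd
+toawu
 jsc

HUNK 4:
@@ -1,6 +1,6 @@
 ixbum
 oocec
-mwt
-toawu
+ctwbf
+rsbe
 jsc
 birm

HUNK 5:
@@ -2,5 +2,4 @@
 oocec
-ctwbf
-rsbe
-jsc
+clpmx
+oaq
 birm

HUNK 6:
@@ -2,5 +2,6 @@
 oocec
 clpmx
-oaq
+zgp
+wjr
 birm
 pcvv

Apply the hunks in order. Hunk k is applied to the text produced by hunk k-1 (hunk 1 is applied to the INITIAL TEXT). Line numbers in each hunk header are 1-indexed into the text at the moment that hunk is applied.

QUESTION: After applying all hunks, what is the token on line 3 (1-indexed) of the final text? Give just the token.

Answer: clpmx

Derivation:
Hunk 1: at line 2 remove [cnl,hzz,hyop] add [kcv] -> 6 lines: ixbum oocec mwt kcv birm pcvv
Hunk 2: at line 3 remove [kcv] add [nhbd,jsc] -> 7 lines: ixbum oocec mwt nhbd jsc birm pcvv
Hunk 3: at line 3 remove [nhbd] add [toawu] -> 7 lines: ixbum oocec mwt toawu jsc birm pcvv
Hunk 4: at line 1 remove [mwt,toawu] add [ctwbf,rsbe] -> 7 lines: ixbum oocec ctwbf rsbe jsc birm pcvv
Hunk 5: at line 2 remove [ctwbf,rsbe,jsc] add [clpmx,oaq] -> 6 lines: ixbum oocec clpmx oaq birm pcvv
Hunk 6: at line 2 remove [oaq] add [zgp,wjr] -> 7 lines: ixbum oocec clpmx zgp wjr birm pcvv
Final line 3: clpmx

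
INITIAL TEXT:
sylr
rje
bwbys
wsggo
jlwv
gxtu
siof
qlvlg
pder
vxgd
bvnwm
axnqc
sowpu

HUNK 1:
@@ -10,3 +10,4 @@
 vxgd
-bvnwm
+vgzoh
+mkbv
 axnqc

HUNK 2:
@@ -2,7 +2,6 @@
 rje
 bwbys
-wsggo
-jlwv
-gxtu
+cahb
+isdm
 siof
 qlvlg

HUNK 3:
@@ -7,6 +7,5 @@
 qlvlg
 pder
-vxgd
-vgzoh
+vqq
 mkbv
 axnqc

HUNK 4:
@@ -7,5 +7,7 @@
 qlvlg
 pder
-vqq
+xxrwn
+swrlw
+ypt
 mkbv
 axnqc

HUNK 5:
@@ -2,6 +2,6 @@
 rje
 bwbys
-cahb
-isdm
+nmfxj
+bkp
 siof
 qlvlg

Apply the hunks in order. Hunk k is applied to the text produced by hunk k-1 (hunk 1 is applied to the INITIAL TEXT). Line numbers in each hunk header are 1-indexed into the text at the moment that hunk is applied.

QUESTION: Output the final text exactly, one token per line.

Hunk 1: at line 10 remove [bvnwm] add [vgzoh,mkbv] -> 14 lines: sylr rje bwbys wsggo jlwv gxtu siof qlvlg pder vxgd vgzoh mkbv axnqc sowpu
Hunk 2: at line 2 remove [wsggo,jlwv,gxtu] add [cahb,isdm] -> 13 lines: sylr rje bwbys cahb isdm siof qlvlg pder vxgd vgzoh mkbv axnqc sowpu
Hunk 3: at line 7 remove [vxgd,vgzoh] add [vqq] -> 12 lines: sylr rje bwbys cahb isdm siof qlvlg pder vqq mkbv axnqc sowpu
Hunk 4: at line 7 remove [vqq] add [xxrwn,swrlw,ypt] -> 14 lines: sylr rje bwbys cahb isdm siof qlvlg pder xxrwn swrlw ypt mkbv axnqc sowpu
Hunk 5: at line 2 remove [cahb,isdm] add [nmfxj,bkp] -> 14 lines: sylr rje bwbys nmfxj bkp siof qlvlg pder xxrwn swrlw ypt mkbv axnqc sowpu

Answer: sylr
rje
bwbys
nmfxj
bkp
siof
qlvlg
pder
xxrwn
swrlw
ypt
mkbv
axnqc
sowpu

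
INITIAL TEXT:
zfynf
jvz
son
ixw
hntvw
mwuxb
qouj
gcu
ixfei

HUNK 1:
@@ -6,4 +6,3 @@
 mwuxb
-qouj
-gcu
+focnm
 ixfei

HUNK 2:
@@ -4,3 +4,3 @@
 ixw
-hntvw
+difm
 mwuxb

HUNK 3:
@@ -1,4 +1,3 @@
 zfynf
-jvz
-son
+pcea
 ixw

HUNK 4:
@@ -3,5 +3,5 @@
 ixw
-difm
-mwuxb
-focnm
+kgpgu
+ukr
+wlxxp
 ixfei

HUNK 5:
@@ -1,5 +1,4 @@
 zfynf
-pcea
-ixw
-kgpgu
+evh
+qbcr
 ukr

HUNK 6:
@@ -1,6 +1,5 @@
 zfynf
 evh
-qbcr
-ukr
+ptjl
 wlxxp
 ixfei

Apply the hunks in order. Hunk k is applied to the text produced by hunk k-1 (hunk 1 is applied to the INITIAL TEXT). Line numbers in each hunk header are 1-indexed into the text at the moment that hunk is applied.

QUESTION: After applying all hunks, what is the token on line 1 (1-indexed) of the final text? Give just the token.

Answer: zfynf

Derivation:
Hunk 1: at line 6 remove [qouj,gcu] add [focnm] -> 8 lines: zfynf jvz son ixw hntvw mwuxb focnm ixfei
Hunk 2: at line 4 remove [hntvw] add [difm] -> 8 lines: zfynf jvz son ixw difm mwuxb focnm ixfei
Hunk 3: at line 1 remove [jvz,son] add [pcea] -> 7 lines: zfynf pcea ixw difm mwuxb focnm ixfei
Hunk 4: at line 3 remove [difm,mwuxb,focnm] add [kgpgu,ukr,wlxxp] -> 7 lines: zfynf pcea ixw kgpgu ukr wlxxp ixfei
Hunk 5: at line 1 remove [pcea,ixw,kgpgu] add [evh,qbcr] -> 6 lines: zfynf evh qbcr ukr wlxxp ixfei
Hunk 6: at line 1 remove [qbcr,ukr] add [ptjl] -> 5 lines: zfynf evh ptjl wlxxp ixfei
Final line 1: zfynf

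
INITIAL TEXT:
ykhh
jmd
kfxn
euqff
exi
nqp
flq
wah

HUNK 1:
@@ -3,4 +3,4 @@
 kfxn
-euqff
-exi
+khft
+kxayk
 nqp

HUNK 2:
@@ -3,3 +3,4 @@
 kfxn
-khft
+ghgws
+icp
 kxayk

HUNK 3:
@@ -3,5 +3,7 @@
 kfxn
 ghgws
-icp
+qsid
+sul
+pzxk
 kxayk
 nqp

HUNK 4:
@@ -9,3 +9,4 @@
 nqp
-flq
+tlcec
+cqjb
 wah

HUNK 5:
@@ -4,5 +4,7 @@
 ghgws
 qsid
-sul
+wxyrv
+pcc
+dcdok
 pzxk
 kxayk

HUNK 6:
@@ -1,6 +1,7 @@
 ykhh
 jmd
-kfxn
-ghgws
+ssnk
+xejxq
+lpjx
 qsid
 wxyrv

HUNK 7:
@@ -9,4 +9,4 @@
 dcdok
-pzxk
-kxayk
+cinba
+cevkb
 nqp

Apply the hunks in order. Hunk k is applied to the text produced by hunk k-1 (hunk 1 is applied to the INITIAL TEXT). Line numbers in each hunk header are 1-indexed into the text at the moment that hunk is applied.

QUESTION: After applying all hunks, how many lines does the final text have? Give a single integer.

Hunk 1: at line 3 remove [euqff,exi] add [khft,kxayk] -> 8 lines: ykhh jmd kfxn khft kxayk nqp flq wah
Hunk 2: at line 3 remove [khft] add [ghgws,icp] -> 9 lines: ykhh jmd kfxn ghgws icp kxayk nqp flq wah
Hunk 3: at line 3 remove [icp] add [qsid,sul,pzxk] -> 11 lines: ykhh jmd kfxn ghgws qsid sul pzxk kxayk nqp flq wah
Hunk 4: at line 9 remove [flq] add [tlcec,cqjb] -> 12 lines: ykhh jmd kfxn ghgws qsid sul pzxk kxayk nqp tlcec cqjb wah
Hunk 5: at line 4 remove [sul] add [wxyrv,pcc,dcdok] -> 14 lines: ykhh jmd kfxn ghgws qsid wxyrv pcc dcdok pzxk kxayk nqp tlcec cqjb wah
Hunk 6: at line 1 remove [kfxn,ghgws] add [ssnk,xejxq,lpjx] -> 15 lines: ykhh jmd ssnk xejxq lpjx qsid wxyrv pcc dcdok pzxk kxayk nqp tlcec cqjb wah
Hunk 7: at line 9 remove [pzxk,kxayk] add [cinba,cevkb] -> 15 lines: ykhh jmd ssnk xejxq lpjx qsid wxyrv pcc dcdok cinba cevkb nqp tlcec cqjb wah
Final line count: 15

Answer: 15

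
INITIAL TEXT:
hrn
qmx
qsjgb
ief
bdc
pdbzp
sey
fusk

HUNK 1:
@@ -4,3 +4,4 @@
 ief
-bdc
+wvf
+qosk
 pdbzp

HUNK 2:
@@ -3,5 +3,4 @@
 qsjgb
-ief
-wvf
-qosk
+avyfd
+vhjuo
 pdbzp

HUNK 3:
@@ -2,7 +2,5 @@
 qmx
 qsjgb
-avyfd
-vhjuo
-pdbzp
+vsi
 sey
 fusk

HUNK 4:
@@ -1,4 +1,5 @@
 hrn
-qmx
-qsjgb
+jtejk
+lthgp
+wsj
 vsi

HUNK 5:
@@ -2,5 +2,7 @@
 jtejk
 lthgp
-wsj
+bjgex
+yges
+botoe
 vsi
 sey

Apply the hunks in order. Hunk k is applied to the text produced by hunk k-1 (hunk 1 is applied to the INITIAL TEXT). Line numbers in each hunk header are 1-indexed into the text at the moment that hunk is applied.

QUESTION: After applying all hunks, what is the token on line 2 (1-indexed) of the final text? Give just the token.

Answer: jtejk

Derivation:
Hunk 1: at line 4 remove [bdc] add [wvf,qosk] -> 9 lines: hrn qmx qsjgb ief wvf qosk pdbzp sey fusk
Hunk 2: at line 3 remove [ief,wvf,qosk] add [avyfd,vhjuo] -> 8 lines: hrn qmx qsjgb avyfd vhjuo pdbzp sey fusk
Hunk 3: at line 2 remove [avyfd,vhjuo,pdbzp] add [vsi] -> 6 lines: hrn qmx qsjgb vsi sey fusk
Hunk 4: at line 1 remove [qmx,qsjgb] add [jtejk,lthgp,wsj] -> 7 lines: hrn jtejk lthgp wsj vsi sey fusk
Hunk 5: at line 2 remove [wsj] add [bjgex,yges,botoe] -> 9 lines: hrn jtejk lthgp bjgex yges botoe vsi sey fusk
Final line 2: jtejk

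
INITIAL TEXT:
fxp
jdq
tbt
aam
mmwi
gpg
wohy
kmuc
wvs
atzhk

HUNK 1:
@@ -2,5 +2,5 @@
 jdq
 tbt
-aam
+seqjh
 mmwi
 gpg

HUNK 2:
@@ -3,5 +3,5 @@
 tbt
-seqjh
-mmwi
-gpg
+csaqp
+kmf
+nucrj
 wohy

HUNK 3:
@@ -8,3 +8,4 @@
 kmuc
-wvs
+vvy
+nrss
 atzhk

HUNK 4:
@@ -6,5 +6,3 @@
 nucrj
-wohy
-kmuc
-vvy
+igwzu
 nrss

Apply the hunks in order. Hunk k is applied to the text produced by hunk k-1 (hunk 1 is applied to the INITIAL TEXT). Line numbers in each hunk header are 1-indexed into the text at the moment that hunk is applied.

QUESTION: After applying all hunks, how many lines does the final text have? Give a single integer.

Hunk 1: at line 2 remove [aam] add [seqjh] -> 10 lines: fxp jdq tbt seqjh mmwi gpg wohy kmuc wvs atzhk
Hunk 2: at line 3 remove [seqjh,mmwi,gpg] add [csaqp,kmf,nucrj] -> 10 lines: fxp jdq tbt csaqp kmf nucrj wohy kmuc wvs atzhk
Hunk 3: at line 8 remove [wvs] add [vvy,nrss] -> 11 lines: fxp jdq tbt csaqp kmf nucrj wohy kmuc vvy nrss atzhk
Hunk 4: at line 6 remove [wohy,kmuc,vvy] add [igwzu] -> 9 lines: fxp jdq tbt csaqp kmf nucrj igwzu nrss atzhk
Final line count: 9

Answer: 9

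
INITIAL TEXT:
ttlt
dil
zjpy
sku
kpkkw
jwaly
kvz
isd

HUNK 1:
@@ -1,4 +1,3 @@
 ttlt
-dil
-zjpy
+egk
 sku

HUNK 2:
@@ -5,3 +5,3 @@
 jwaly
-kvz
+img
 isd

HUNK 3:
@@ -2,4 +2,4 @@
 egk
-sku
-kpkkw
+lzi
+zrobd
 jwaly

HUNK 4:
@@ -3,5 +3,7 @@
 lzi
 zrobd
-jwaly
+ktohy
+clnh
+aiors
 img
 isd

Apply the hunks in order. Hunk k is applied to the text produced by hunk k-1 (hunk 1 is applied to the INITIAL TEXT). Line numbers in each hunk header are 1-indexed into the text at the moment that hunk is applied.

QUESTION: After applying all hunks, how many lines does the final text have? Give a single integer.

Hunk 1: at line 1 remove [dil,zjpy] add [egk] -> 7 lines: ttlt egk sku kpkkw jwaly kvz isd
Hunk 2: at line 5 remove [kvz] add [img] -> 7 lines: ttlt egk sku kpkkw jwaly img isd
Hunk 3: at line 2 remove [sku,kpkkw] add [lzi,zrobd] -> 7 lines: ttlt egk lzi zrobd jwaly img isd
Hunk 4: at line 3 remove [jwaly] add [ktohy,clnh,aiors] -> 9 lines: ttlt egk lzi zrobd ktohy clnh aiors img isd
Final line count: 9

Answer: 9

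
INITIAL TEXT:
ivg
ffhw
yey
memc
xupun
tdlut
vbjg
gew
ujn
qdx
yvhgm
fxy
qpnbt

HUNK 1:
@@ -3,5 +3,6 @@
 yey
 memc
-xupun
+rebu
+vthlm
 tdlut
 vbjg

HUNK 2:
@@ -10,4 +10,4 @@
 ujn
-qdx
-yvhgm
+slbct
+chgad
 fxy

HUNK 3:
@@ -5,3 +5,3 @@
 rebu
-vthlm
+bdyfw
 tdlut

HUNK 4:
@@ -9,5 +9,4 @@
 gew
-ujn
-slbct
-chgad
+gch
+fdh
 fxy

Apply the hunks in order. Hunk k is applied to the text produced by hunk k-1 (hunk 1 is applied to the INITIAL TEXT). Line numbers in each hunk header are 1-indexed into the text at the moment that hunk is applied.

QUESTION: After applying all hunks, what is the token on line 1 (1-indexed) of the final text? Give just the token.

Hunk 1: at line 3 remove [xupun] add [rebu,vthlm] -> 14 lines: ivg ffhw yey memc rebu vthlm tdlut vbjg gew ujn qdx yvhgm fxy qpnbt
Hunk 2: at line 10 remove [qdx,yvhgm] add [slbct,chgad] -> 14 lines: ivg ffhw yey memc rebu vthlm tdlut vbjg gew ujn slbct chgad fxy qpnbt
Hunk 3: at line 5 remove [vthlm] add [bdyfw] -> 14 lines: ivg ffhw yey memc rebu bdyfw tdlut vbjg gew ujn slbct chgad fxy qpnbt
Hunk 4: at line 9 remove [ujn,slbct,chgad] add [gch,fdh] -> 13 lines: ivg ffhw yey memc rebu bdyfw tdlut vbjg gew gch fdh fxy qpnbt
Final line 1: ivg

Answer: ivg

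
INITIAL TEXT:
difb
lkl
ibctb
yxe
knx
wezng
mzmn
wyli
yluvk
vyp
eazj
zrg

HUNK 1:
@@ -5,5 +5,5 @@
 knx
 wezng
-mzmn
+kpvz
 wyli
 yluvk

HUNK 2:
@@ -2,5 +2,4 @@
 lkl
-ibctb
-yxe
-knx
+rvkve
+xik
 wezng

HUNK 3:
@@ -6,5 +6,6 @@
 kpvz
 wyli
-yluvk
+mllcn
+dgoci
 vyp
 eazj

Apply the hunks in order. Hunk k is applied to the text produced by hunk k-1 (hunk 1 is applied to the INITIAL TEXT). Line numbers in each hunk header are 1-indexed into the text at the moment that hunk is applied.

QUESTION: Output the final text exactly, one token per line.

Answer: difb
lkl
rvkve
xik
wezng
kpvz
wyli
mllcn
dgoci
vyp
eazj
zrg

Derivation:
Hunk 1: at line 5 remove [mzmn] add [kpvz] -> 12 lines: difb lkl ibctb yxe knx wezng kpvz wyli yluvk vyp eazj zrg
Hunk 2: at line 2 remove [ibctb,yxe,knx] add [rvkve,xik] -> 11 lines: difb lkl rvkve xik wezng kpvz wyli yluvk vyp eazj zrg
Hunk 3: at line 6 remove [yluvk] add [mllcn,dgoci] -> 12 lines: difb lkl rvkve xik wezng kpvz wyli mllcn dgoci vyp eazj zrg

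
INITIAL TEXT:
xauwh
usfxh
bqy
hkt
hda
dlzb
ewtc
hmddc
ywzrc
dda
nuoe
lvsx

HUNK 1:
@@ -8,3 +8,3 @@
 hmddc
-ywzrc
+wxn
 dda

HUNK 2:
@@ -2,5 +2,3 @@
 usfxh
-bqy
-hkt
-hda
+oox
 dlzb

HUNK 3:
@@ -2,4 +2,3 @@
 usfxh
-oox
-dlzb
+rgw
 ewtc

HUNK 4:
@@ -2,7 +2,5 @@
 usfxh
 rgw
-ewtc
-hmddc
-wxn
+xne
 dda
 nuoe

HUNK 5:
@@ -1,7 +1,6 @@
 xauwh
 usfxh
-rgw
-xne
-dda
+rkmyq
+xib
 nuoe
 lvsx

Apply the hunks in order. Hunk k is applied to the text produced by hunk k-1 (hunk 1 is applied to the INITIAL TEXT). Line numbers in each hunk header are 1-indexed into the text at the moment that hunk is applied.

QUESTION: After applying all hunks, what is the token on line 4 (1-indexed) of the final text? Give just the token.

Answer: xib

Derivation:
Hunk 1: at line 8 remove [ywzrc] add [wxn] -> 12 lines: xauwh usfxh bqy hkt hda dlzb ewtc hmddc wxn dda nuoe lvsx
Hunk 2: at line 2 remove [bqy,hkt,hda] add [oox] -> 10 lines: xauwh usfxh oox dlzb ewtc hmddc wxn dda nuoe lvsx
Hunk 3: at line 2 remove [oox,dlzb] add [rgw] -> 9 lines: xauwh usfxh rgw ewtc hmddc wxn dda nuoe lvsx
Hunk 4: at line 2 remove [ewtc,hmddc,wxn] add [xne] -> 7 lines: xauwh usfxh rgw xne dda nuoe lvsx
Hunk 5: at line 1 remove [rgw,xne,dda] add [rkmyq,xib] -> 6 lines: xauwh usfxh rkmyq xib nuoe lvsx
Final line 4: xib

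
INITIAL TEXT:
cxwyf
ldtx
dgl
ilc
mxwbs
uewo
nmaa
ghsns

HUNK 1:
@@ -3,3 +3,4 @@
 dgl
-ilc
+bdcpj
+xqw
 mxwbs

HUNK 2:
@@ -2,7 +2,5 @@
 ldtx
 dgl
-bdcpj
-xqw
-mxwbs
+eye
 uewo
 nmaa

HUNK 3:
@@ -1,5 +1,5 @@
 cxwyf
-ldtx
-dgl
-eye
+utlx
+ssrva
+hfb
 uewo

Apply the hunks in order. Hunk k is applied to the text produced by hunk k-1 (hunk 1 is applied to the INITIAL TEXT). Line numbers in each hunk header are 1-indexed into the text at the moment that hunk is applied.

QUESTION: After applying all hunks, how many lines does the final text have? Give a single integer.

Hunk 1: at line 3 remove [ilc] add [bdcpj,xqw] -> 9 lines: cxwyf ldtx dgl bdcpj xqw mxwbs uewo nmaa ghsns
Hunk 2: at line 2 remove [bdcpj,xqw,mxwbs] add [eye] -> 7 lines: cxwyf ldtx dgl eye uewo nmaa ghsns
Hunk 3: at line 1 remove [ldtx,dgl,eye] add [utlx,ssrva,hfb] -> 7 lines: cxwyf utlx ssrva hfb uewo nmaa ghsns
Final line count: 7

Answer: 7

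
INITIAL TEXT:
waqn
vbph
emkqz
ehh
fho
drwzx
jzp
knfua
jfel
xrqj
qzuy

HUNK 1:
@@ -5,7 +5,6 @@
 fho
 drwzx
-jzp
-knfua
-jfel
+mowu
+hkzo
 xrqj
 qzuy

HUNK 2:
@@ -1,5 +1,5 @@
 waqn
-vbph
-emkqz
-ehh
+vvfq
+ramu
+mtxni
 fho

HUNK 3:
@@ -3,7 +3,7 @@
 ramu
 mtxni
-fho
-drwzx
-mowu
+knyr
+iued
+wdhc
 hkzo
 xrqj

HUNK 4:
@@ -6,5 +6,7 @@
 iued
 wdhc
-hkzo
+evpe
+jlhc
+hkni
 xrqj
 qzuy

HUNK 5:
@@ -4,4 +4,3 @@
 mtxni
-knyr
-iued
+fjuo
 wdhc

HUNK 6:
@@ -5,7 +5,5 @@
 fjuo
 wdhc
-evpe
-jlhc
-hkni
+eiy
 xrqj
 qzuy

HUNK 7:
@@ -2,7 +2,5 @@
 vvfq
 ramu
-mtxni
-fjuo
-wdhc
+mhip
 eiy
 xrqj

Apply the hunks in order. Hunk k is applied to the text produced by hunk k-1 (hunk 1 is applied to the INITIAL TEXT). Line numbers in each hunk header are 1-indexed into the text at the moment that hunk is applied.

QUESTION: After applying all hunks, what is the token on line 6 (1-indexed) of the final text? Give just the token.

Answer: xrqj

Derivation:
Hunk 1: at line 5 remove [jzp,knfua,jfel] add [mowu,hkzo] -> 10 lines: waqn vbph emkqz ehh fho drwzx mowu hkzo xrqj qzuy
Hunk 2: at line 1 remove [vbph,emkqz,ehh] add [vvfq,ramu,mtxni] -> 10 lines: waqn vvfq ramu mtxni fho drwzx mowu hkzo xrqj qzuy
Hunk 3: at line 3 remove [fho,drwzx,mowu] add [knyr,iued,wdhc] -> 10 lines: waqn vvfq ramu mtxni knyr iued wdhc hkzo xrqj qzuy
Hunk 4: at line 6 remove [hkzo] add [evpe,jlhc,hkni] -> 12 lines: waqn vvfq ramu mtxni knyr iued wdhc evpe jlhc hkni xrqj qzuy
Hunk 5: at line 4 remove [knyr,iued] add [fjuo] -> 11 lines: waqn vvfq ramu mtxni fjuo wdhc evpe jlhc hkni xrqj qzuy
Hunk 6: at line 5 remove [evpe,jlhc,hkni] add [eiy] -> 9 lines: waqn vvfq ramu mtxni fjuo wdhc eiy xrqj qzuy
Hunk 7: at line 2 remove [mtxni,fjuo,wdhc] add [mhip] -> 7 lines: waqn vvfq ramu mhip eiy xrqj qzuy
Final line 6: xrqj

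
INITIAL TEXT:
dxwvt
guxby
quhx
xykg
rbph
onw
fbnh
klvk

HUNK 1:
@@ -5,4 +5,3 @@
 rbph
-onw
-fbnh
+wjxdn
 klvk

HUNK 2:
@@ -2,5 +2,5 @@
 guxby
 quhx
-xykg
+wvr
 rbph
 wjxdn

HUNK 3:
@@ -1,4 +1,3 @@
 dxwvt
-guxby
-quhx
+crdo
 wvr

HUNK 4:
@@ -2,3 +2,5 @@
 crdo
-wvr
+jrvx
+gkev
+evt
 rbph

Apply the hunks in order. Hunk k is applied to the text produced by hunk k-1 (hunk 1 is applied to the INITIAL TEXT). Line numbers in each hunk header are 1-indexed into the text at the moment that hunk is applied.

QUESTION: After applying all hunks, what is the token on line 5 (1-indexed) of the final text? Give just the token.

Hunk 1: at line 5 remove [onw,fbnh] add [wjxdn] -> 7 lines: dxwvt guxby quhx xykg rbph wjxdn klvk
Hunk 2: at line 2 remove [xykg] add [wvr] -> 7 lines: dxwvt guxby quhx wvr rbph wjxdn klvk
Hunk 3: at line 1 remove [guxby,quhx] add [crdo] -> 6 lines: dxwvt crdo wvr rbph wjxdn klvk
Hunk 4: at line 2 remove [wvr] add [jrvx,gkev,evt] -> 8 lines: dxwvt crdo jrvx gkev evt rbph wjxdn klvk
Final line 5: evt

Answer: evt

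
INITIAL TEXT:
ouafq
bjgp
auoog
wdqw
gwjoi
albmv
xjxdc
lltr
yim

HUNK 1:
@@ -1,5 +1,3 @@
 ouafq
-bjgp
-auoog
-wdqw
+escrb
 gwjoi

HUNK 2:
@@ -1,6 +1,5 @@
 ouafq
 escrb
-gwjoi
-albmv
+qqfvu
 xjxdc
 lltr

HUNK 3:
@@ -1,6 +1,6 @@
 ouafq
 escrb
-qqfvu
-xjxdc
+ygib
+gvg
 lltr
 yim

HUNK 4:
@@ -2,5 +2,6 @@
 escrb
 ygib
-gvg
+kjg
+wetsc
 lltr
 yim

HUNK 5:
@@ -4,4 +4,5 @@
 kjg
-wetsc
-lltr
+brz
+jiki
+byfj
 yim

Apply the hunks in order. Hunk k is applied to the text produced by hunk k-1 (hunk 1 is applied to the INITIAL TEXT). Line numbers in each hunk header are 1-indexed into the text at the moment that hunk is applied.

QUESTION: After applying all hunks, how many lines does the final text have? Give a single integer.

Hunk 1: at line 1 remove [bjgp,auoog,wdqw] add [escrb] -> 7 lines: ouafq escrb gwjoi albmv xjxdc lltr yim
Hunk 2: at line 1 remove [gwjoi,albmv] add [qqfvu] -> 6 lines: ouafq escrb qqfvu xjxdc lltr yim
Hunk 3: at line 1 remove [qqfvu,xjxdc] add [ygib,gvg] -> 6 lines: ouafq escrb ygib gvg lltr yim
Hunk 4: at line 2 remove [gvg] add [kjg,wetsc] -> 7 lines: ouafq escrb ygib kjg wetsc lltr yim
Hunk 5: at line 4 remove [wetsc,lltr] add [brz,jiki,byfj] -> 8 lines: ouafq escrb ygib kjg brz jiki byfj yim
Final line count: 8

Answer: 8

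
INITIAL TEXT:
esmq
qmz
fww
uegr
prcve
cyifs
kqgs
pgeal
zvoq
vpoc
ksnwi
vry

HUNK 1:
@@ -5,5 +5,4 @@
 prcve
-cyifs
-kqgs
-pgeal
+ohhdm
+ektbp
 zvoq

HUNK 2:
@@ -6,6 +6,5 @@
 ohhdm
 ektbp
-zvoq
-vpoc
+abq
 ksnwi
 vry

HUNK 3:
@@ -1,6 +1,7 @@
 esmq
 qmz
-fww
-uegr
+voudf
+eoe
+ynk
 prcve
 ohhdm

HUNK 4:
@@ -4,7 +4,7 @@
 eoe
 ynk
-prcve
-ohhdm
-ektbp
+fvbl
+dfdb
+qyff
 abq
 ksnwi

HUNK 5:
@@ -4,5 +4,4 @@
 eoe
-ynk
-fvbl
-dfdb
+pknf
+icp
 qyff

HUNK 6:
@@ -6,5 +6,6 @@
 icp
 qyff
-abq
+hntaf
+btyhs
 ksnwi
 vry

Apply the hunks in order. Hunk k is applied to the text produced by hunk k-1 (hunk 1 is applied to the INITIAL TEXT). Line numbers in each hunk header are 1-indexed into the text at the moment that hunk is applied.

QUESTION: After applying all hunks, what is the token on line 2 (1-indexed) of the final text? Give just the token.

Answer: qmz

Derivation:
Hunk 1: at line 5 remove [cyifs,kqgs,pgeal] add [ohhdm,ektbp] -> 11 lines: esmq qmz fww uegr prcve ohhdm ektbp zvoq vpoc ksnwi vry
Hunk 2: at line 6 remove [zvoq,vpoc] add [abq] -> 10 lines: esmq qmz fww uegr prcve ohhdm ektbp abq ksnwi vry
Hunk 3: at line 1 remove [fww,uegr] add [voudf,eoe,ynk] -> 11 lines: esmq qmz voudf eoe ynk prcve ohhdm ektbp abq ksnwi vry
Hunk 4: at line 4 remove [prcve,ohhdm,ektbp] add [fvbl,dfdb,qyff] -> 11 lines: esmq qmz voudf eoe ynk fvbl dfdb qyff abq ksnwi vry
Hunk 5: at line 4 remove [ynk,fvbl,dfdb] add [pknf,icp] -> 10 lines: esmq qmz voudf eoe pknf icp qyff abq ksnwi vry
Hunk 6: at line 6 remove [abq] add [hntaf,btyhs] -> 11 lines: esmq qmz voudf eoe pknf icp qyff hntaf btyhs ksnwi vry
Final line 2: qmz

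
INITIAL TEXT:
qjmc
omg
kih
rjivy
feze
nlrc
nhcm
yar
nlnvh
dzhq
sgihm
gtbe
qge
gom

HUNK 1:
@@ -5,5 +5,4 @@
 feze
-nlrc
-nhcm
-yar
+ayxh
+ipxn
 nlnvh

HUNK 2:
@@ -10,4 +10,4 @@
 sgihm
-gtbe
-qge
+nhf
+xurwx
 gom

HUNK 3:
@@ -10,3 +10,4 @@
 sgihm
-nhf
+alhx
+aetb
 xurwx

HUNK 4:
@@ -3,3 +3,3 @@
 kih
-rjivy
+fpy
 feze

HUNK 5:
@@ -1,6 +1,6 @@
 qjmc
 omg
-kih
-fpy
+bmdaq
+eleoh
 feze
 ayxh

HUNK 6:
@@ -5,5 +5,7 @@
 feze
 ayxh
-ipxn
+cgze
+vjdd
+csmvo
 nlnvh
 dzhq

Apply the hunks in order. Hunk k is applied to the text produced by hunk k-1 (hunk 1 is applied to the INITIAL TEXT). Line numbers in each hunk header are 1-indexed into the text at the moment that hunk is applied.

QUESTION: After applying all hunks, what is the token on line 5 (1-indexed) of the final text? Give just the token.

Hunk 1: at line 5 remove [nlrc,nhcm,yar] add [ayxh,ipxn] -> 13 lines: qjmc omg kih rjivy feze ayxh ipxn nlnvh dzhq sgihm gtbe qge gom
Hunk 2: at line 10 remove [gtbe,qge] add [nhf,xurwx] -> 13 lines: qjmc omg kih rjivy feze ayxh ipxn nlnvh dzhq sgihm nhf xurwx gom
Hunk 3: at line 10 remove [nhf] add [alhx,aetb] -> 14 lines: qjmc omg kih rjivy feze ayxh ipxn nlnvh dzhq sgihm alhx aetb xurwx gom
Hunk 4: at line 3 remove [rjivy] add [fpy] -> 14 lines: qjmc omg kih fpy feze ayxh ipxn nlnvh dzhq sgihm alhx aetb xurwx gom
Hunk 5: at line 1 remove [kih,fpy] add [bmdaq,eleoh] -> 14 lines: qjmc omg bmdaq eleoh feze ayxh ipxn nlnvh dzhq sgihm alhx aetb xurwx gom
Hunk 6: at line 5 remove [ipxn] add [cgze,vjdd,csmvo] -> 16 lines: qjmc omg bmdaq eleoh feze ayxh cgze vjdd csmvo nlnvh dzhq sgihm alhx aetb xurwx gom
Final line 5: feze

Answer: feze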